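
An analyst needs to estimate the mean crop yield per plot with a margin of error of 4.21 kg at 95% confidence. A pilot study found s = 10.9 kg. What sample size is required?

26

For a mean, the margin of error is E = z·σ/√n, so n = (zσ/E)².
At 95% confidence, z = 1.960.
n = (1.960 × 10.9 / 4.21)² = 25.75
Round up: n = 26.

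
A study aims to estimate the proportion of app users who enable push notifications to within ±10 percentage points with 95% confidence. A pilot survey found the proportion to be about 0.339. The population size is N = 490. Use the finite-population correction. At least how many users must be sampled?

For a proportion with margin E = 0.1 at 95% confidence, z = 1.960.
n = p̂(1−p̂)(z/E)² = 0.339 × 0.661 × (1.960/0.1)² = 86.08 — call this n₀.
Finite-population correction with N = 490: n = n₀ / (1 + (n₀−1)/N) = 86.08 / 1.174 = 73.32
Round up: n = 74.

74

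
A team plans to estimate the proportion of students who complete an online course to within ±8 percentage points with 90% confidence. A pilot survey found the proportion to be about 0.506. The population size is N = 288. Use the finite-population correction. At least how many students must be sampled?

78

For a proportion with margin E = 0.08 at 90% confidence, z = 1.645.
n = p̂(1−p̂)(z/E)² = 0.506 × 0.494 × (1.645/0.08)² = 105.69 — call this n₀.
Finite-population correction with N = 288: n = n₀ / (1 + (n₀−1)/N) = 105.69 / 1.364 = 77.49
Round up: n = 78.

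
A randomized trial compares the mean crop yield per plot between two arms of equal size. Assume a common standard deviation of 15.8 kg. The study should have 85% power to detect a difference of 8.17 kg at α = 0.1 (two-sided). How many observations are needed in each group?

54 per group

For two equal groups, n per group = 2·((z_{α/2} + z_β)·σ/δ)².
z_{α/2} = 1.645; z_β = 1.036 (power 85%).
n = 2 × (2.681 × 15.8 / 8.17)² = 2 × 26.88 = 53.76
Round up: n = 54 per group.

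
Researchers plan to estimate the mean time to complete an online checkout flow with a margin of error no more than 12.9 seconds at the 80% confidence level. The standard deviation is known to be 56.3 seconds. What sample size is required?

For a mean, the margin of error is E = z·σ/√n, so n = (zσ/E)².
At 80% confidence, z = 1.282.
n = (1.282 × 56.3 / 12.9)² = 31.30
Round up: n = 32.

n = 32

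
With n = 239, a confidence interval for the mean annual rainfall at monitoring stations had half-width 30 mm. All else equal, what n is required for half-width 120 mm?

Margin of error scales as 1/√n, so n₂ = n₁·(E₁/E₂)².
n₂ = 239 × (30/120)² = 239 × 0.0625 = 14.94
Round up: n₂ = 15.

n = 15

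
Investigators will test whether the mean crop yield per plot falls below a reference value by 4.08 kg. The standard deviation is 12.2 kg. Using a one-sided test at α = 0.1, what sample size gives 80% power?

For a one-sample z-test, n = ((z_α + z_β)·σ/δ)².
z_α = 1.282 (one-sided α = 0.1); z_β = 0.842 (power 80% → β = 0.2).
n = (2.124 × 12.2 / 4.08)² = 40.34
Round up: n = 41.

41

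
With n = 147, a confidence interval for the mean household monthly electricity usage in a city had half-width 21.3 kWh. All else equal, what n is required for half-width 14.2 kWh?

331

Margin of error scales as 1/√n, so n₂ = n₁·(E₁/E₂)².
n₂ = 147 × (21.3/14.2)² = 147 × 2.25 = 330.75
Round up: n₂ = 331.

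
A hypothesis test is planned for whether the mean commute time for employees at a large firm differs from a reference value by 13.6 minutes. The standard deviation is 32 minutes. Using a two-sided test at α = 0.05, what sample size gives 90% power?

For a one-sample z-test, n = ((z_{α/2} + z_β)·σ/δ)².
z_{α/2} = 1.960 (two-sided α = 0.05); z_β = 1.282 (power 90% → β = 0.1).
n = (3.242 × 32 / 13.6)² = 58.19
Round up: n = 59.

59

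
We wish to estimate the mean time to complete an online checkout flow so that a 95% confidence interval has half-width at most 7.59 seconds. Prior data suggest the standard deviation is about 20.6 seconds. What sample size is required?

n = 29

For a mean, the margin of error is E = z·σ/√n, so n = (zσ/E)².
At 95% confidence, z = 1.960.
n = (1.960 × 20.6 / 7.59)² = 28.30
Round up: n = 29.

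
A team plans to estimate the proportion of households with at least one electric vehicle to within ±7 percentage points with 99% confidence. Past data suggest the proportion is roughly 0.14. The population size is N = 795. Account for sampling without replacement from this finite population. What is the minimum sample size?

136

For a proportion with margin E = 0.07 at 99% confidence, z = 2.576.
n = p̂(1−p̂)(z/E)² = 0.14 × 0.86 × (2.576/0.07)² = 163.05 — call this n₀.
Finite-population correction with N = 795: n = n₀ / (1 + (n₀−1)/N) = 163.05 / 1.204 = 135.42
Round up: n = 136.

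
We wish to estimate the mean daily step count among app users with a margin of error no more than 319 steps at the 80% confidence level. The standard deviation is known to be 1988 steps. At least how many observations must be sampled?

n = 64

For a mean, the margin of error is E = z·σ/√n, so n = (zσ/E)².
At 80% confidence, z = 1.282.
n = (1.282 × 1988 / 319)² = 63.83
Round up: n = 64.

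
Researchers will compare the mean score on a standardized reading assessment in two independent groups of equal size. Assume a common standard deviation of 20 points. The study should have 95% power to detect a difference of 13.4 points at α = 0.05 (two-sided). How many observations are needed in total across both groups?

116 total

For two equal groups, n per group = 2·((z_{α/2} + z_β)·σ/δ)².
z_{α/2} = 1.960; z_β = 1.645 (power 95%).
n = 2 × (3.605 × 20 / 13.4)² = 2 × 28.95 = 57.90
Round up: n = 58 per group.
Total across both groups: 2 × 58 = 116.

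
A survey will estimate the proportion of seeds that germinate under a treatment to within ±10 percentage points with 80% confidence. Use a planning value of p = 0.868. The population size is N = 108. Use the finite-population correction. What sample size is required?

17

For a proportion with margin E = 0.1 at 80% confidence, z = 1.282.
n = p̂(1−p̂)(z/E)² = 0.868 × 0.132 × (1.282/0.1)² = 18.83 — call this n₀.
Finite-population correction with N = 108: n = n₀ / (1 + (n₀−1)/N) = 18.83 / 1.165 = 16.16
Round up: n = 17.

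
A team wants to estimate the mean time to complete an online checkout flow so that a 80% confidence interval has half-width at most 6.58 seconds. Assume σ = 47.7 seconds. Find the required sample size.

87

For a mean, the margin of error is E = z·σ/√n, so n = (zσ/E)².
At 80% confidence, z = 1.282.
n = (1.282 × 47.7 / 6.58)² = 86.37
Round up: n = 87.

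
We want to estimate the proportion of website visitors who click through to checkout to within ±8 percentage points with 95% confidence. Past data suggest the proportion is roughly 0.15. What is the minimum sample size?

77

For a proportion with margin E = 0.08 at 95% confidence, z = 1.960.
n = p̂(1−p̂)(z/E)² = 0.15 × 0.85 × (1.960/0.08)² = 76.53
Round up: n = 77.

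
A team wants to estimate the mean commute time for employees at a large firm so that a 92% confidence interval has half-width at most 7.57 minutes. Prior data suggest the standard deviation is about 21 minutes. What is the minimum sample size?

n = 24

For a mean, the margin of error is E = z·σ/√n, so n = (zσ/E)².
At 92% confidence, z = 1.751.
n = (1.751 × 21 / 7.57)² = 23.59
Round up: n = 24.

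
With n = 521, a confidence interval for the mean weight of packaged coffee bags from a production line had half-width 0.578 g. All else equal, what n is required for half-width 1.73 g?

59

Margin of error scales as 1/√n, so n₂ = n₁·(E₁/E₂)².
n₂ = 521 × (0.578/1.73)² = 521 × 0.1116 = 58.14
Round up: n₂ = 59.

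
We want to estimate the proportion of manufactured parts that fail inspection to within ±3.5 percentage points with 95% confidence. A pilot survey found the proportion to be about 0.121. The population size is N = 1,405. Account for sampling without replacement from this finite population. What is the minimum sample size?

For a proportion with margin E = 0.035 at 95% confidence, z = 1.960.
n = p̂(1−p̂)(z/E)² = 0.121 × 0.879 × (1.960/0.035)² = 333.54 — call this n₀.
Finite-population correction with N = 1,405: n = n₀ / (1 + (n₀−1)/N) = 333.54 / 1.237 = 269.64
Round up: n = 270.

270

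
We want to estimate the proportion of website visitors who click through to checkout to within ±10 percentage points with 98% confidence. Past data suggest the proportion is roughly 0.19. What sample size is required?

84

For a proportion with margin E = 0.1 at 98% confidence, z = 2.326.
n = p̂(1−p̂)(z/E)² = 0.19 × 0.81 × (2.326/0.1)² = 83.26
Round up: n = 84.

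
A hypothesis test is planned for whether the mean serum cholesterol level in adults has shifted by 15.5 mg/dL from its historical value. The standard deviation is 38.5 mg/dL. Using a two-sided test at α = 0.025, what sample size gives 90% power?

77

For a one-sample z-test, n = ((z_{α/2} + z_β)·σ/δ)².
z_{α/2} = 2.241 (two-sided α = 0.025); z_β = 1.282 (power 90% → β = 0.1).
n = (3.523 × 38.5 / 15.5)² = 76.57
Round up: n = 77.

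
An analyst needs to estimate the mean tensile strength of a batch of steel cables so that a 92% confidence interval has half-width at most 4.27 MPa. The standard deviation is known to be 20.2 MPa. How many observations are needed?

69

For a mean, the margin of error is E = z·σ/√n, so n = (zσ/E)².
At 92% confidence, z = 1.751.
n = (1.751 × 20.2 / 4.27)² = 68.62
Round up: n = 69.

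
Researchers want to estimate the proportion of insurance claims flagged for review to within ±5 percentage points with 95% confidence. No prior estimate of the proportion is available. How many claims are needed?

For a proportion with margin E = 0.05 at 95% confidence, z = 1.960.
With no prior estimate, use p = 0.5, which maximizes p(1−p) at 0.25.
n = 0.25 × (z/E)² = 0.25 × (1.960/0.05)² = 384.16
Round up: n = 385.

385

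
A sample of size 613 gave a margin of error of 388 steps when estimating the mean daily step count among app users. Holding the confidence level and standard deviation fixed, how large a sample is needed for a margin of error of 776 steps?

Margin of error scales as 1/√n, so n₂ = n₁·(E₁/E₂)².
n₂ = 613 × (388/776)² = 613 × 0.25 = 153.25
Round up: n₂ = 154.

154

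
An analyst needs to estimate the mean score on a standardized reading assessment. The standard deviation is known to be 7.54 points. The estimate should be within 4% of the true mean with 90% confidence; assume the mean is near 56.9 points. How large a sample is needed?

n = 30

For a mean, the margin of error is E = z·σ/√n, so n = (zσ/E)².
At 90% confidence, z = 1.645.
E = 4% of 56.9 = 2.276 points.
n = (1.645 × 7.54 / 2.276)² = 29.70
Round up: n = 30.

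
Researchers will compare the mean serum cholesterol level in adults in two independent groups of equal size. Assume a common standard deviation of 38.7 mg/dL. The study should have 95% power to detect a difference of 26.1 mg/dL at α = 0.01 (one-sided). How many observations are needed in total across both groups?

140 total

For two equal groups, n per group = 2·((z_α + z_β)·σ/δ)².
z_α = 2.326; z_β = 1.645 (power 95%).
n = 2 × (3.971 × 38.7 / 26.1)² = 2 × 34.67 = 69.34
Round up: n = 70 per group.
Total across both groups: 2 × 70 = 140.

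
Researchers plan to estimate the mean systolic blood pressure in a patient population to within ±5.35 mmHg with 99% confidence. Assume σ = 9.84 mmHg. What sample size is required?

For a mean, the margin of error is E = z·σ/√n, so n = (zσ/E)².
At 99% confidence, z = 2.576.
n = (2.576 × 9.84 / 5.35)² = 22.45
Round up: n = 23.

23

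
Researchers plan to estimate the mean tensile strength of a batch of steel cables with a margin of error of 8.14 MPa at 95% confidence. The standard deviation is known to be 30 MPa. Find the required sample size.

For a mean, the margin of error is E = z·σ/√n, so n = (zσ/E)².
At 95% confidence, z = 1.960.
n = (1.960 × 30 / 8.14)² = 52.18
Round up: n = 53.

53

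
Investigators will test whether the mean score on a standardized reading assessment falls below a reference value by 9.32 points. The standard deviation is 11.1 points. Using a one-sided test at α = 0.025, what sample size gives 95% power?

n = 19

For a one-sample z-test, n = ((z_α + z_β)·σ/δ)².
z_α = 1.960 (one-sided α = 0.025); z_β = 1.645 (power 95% → β = 0.05).
n = (3.605 × 11.1 / 9.32)² = 18.43
Round up: n = 19.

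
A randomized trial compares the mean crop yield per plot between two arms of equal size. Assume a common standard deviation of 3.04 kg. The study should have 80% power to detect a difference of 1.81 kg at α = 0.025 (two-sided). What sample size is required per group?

For two equal groups, n per group = 2·((z_{α/2} + z_β)·σ/δ)².
z_{α/2} = 2.241; z_β = 0.842 (power 80%).
n = 2 × (3.083 × 3.04 / 1.81)² = 2 × 26.81 = 53.62
Round up: n = 54 per group.

54 per group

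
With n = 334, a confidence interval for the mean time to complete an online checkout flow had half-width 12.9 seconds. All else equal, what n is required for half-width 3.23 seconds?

n = 5328

Margin of error scales as 1/√n, so n₂ = n₁·(E₁/E₂)².
n₂ = 334 × (12.9/3.23)² = 334 × 15.95 = 5327.30
Round up: n₂ = 5328.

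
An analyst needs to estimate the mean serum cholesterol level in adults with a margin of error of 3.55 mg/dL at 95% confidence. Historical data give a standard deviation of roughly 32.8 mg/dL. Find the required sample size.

328

For a mean, the margin of error is E = z·σ/√n, so n = (zσ/E)².
At 95% confidence, z = 1.960.
n = (1.960 × 32.8 / 3.55)² = 327.95
Round up: n = 328.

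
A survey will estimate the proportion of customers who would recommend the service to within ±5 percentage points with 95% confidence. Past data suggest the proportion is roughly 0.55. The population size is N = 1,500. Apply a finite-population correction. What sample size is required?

304

For a proportion with margin E = 0.05 at 95% confidence, z = 1.960.
n = p̂(1−p̂)(z/E)² = 0.55 × 0.45 × (1.960/0.05)² = 380.32 — call this n₀.
Finite-population correction with N = 1,500: n = n₀ / (1 + (n₀−1)/N) = 380.32 / 1.253 = 303.53
Round up: n = 304.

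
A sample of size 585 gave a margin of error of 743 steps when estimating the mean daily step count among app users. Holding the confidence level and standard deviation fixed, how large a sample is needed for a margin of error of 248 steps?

Margin of error scales as 1/√n, so n₂ = n₁·(E₁/E₂)².
n₂ = 585 × (743/248)² = 585 × 8.976 = 5250.96
Round up: n₂ = 5251.

n = 5251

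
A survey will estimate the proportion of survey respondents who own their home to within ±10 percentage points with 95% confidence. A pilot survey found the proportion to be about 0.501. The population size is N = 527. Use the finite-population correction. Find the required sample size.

For a proportion with margin E = 0.1 at 95% confidence, z = 1.960.
n = p̂(1−p̂)(z/E)² = 0.501 × 0.499 × (1.960/0.1)² = 96.04 — call this n₀.
Finite-population correction with N = 527: n = n₀ / (1 + (n₀−1)/N) = 96.04 / 1.18 = 81.39
Round up: n = 82.

82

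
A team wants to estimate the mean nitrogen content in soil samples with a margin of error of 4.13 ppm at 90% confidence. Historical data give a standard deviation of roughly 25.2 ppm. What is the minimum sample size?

For a mean, the margin of error is E = z·σ/√n, so n = (zσ/E)².
At 90% confidence, z = 1.645.
n = (1.645 × 25.2 / 4.13)² = 100.75
Round up: n = 101.

101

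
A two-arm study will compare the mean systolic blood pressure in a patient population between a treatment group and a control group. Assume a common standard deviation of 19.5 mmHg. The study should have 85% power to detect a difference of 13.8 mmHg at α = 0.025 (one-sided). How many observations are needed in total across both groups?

72 total

For two equal groups, n per group = 2·((z_α + z_β)·σ/δ)².
z_α = 1.960; z_β = 1.036 (power 85%).
n = 2 × (2.996 × 19.5 / 13.8)² = 2 × 17.92 = 35.84
Round up: n = 36 per group.
Total across both groups: 2 × 36 = 72.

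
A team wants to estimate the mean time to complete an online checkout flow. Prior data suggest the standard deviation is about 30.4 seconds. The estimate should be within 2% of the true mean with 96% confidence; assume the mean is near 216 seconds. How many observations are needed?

For a mean, the margin of error is E = z·σ/√n, so n = (zσ/E)².
At 96% confidence, z = 2.054.
E = 2% of 216 = 4.32 seconds.
n = (2.054 × 30.4 / 4.32)² = 208.92
Round up: n = 209.

209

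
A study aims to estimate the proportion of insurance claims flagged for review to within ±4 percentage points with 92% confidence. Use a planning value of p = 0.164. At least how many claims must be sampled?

n = 263

For a proportion with margin E = 0.04 at 92% confidence, z = 1.751.
n = p̂(1−p̂)(z/E)² = 0.164 × 0.836 × (1.751/0.04)² = 262.73
Round up: n = 263.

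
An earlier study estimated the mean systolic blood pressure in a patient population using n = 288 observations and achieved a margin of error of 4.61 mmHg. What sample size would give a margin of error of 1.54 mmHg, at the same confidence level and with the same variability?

2581

Margin of error scales as 1/√n, so n₂ = n₁·(E₁/E₂)².
n₂ = 288 × (4.61/1.54)² = 288 × 8.961 = 2580.77
Round up: n₂ = 2581.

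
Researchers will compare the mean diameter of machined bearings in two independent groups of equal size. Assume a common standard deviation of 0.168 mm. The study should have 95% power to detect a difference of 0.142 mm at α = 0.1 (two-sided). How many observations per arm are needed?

For two equal groups, n per group = 2·((z_{α/2} + z_β)·σ/δ)².
z_{α/2} = 1.645; z_β = 1.645 (power 95%).
n = 2 × (3.290 × 0.168 / 0.142)² = 2 × 15.15 = 30.30
Round up: n = 31 per group.

31 per group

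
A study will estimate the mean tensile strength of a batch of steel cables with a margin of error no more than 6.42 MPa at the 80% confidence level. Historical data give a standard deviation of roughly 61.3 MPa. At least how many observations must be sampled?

150

For a mean, the margin of error is E = z·σ/√n, so n = (zσ/E)².
At 80% confidence, z = 1.282.
n = (1.282 × 61.3 / 6.42)² = 149.84
Round up: n = 150.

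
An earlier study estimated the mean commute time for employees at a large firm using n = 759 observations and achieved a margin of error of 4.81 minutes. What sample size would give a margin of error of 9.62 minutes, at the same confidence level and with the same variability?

n = 190

Margin of error scales as 1/√n, so n₂ = n₁·(E₁/E₂)².
n₂ = 759 × (4.81/9.62)² = 759 × 0.25 = 189.75
Round up: n₂ = 190.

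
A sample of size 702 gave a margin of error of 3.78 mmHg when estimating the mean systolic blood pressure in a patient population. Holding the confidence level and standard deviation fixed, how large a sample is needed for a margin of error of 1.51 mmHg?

Margin of error scales as 1/√n, so n₂ = n₁·(E₁/E₂)².
n₂ = 702 × (3.78/1.51)² = 702 × 6.267 = 4399.43
Round up: n₂ = 4400.

n = 4400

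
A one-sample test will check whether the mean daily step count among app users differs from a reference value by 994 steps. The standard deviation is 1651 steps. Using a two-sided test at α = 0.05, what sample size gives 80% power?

22

For a one-sample z-test, n = ((z_{α/2} + z_β)·σ/δ)².
z_{α/2} = 1.960 (two-sided α = 0.05); z_β = 0.842 (power 80% → β = 0.2).
n = (2.802 × 1651 / 994)² = 21.66
Round up: n = 22.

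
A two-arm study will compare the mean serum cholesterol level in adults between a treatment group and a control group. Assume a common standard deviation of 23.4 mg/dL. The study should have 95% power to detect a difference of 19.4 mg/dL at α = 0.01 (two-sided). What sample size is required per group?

52 per group

For two equal groups, n per group = 2·((z_{α/2} + z_β)·σ/δ)².
z_{α/2} = 2.576; z_β = 1.645 (power 95%).
n = 2 × (4.221 × 23.4 / 19.4)² = 2 × 25.92 = 51.84
Round up: n = 52 per group.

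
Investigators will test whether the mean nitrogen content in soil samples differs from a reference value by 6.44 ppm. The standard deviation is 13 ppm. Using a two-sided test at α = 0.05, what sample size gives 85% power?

For a one-sample z-test, n = ((z_{α/2} + z_β)·σ/δ)².
z_{α/2} = 1.960 (two-sided α = 0.05); z_β = 1.036 (power 85% → β = 0.15).
n = (2.996 × 13 / 6.44)² = 36.58
Round up: n = 37.

37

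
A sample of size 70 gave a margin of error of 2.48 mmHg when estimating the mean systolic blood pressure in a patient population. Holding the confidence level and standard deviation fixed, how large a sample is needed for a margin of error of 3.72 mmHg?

Margin of error scales as 1/√n, so n₂ = n₁·(E₁/E₂)².
n₂ = 70 × (2.48/3.72)² = 70 × 0.4444 = 31.11
Round up: n₂ = 32.

n = 32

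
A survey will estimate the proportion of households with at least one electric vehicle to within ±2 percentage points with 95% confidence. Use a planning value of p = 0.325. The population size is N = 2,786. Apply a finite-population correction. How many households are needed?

n = 1200

For a proportion with margin E = 0.02 at 95% confidence, z = 1.960.
n = p̂(1−p̂)(z/E)² = 0.325 × 0.675 × (1.960/0.02)² = 2106.88 — call this n₀.
Finite-population correction with N = 2,786: n = n₀ / (1 + (n₀−1)/N) = 2106.88 / 1.756 = 1199.82
Round up: n = 1200.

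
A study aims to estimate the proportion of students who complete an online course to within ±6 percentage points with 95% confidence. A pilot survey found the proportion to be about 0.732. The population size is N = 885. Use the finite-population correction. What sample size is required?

For a proportion with margin E = 0.06 at 95% confidence, z = 1.960.
n = p̂(1−p̂)(z/E)² = 0.732 × 0.268 × (1.960/0.06)² = 209.34 — call this n₀.
Finite-population correction with N = 885: n = n₀ / (1 + (n₀−1)/N) = 209.34 / 1.235 = 169.51
Round up: n = 170.

170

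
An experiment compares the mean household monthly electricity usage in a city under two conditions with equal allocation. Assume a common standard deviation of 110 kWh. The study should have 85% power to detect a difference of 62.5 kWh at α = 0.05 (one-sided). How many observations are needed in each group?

For two equal groups, n per group = 2·((z_α + z_β)·σ/δ)².
z_α = 1.645; z_β = 1.036 (power 85%).
n = 2 × (2.681 × 110 / 62.5)² = 2 × 22.26 = 44.52
Round up: n = 45 per group.

45 per group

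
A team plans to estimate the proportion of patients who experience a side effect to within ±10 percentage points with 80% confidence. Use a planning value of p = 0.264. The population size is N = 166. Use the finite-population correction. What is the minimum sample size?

27

For a proportion with margin E = 0.1 at 80% confidence, z = 1.282.
n = p̂(1−p̂)(z/E)² = 0.264 × 0.736 × (1.282/0.1)² = 31.93 — call this n₀.
Finite-population correction with N = 166: n = n₀ / (1 + (n₀−1)/N) = 31.93 / 1.186 = 26.92
Round up: n = 27.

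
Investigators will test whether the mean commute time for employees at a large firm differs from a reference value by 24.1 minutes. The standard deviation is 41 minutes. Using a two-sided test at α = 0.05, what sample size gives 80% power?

n = 23

For a one-sample z-test, n = ((z_{α/2} + z_β)·σ/δ)².
z_{α/2} = 1.960 (two-sided α = 0.05); z_β = 0.842 (power 80% → β = 0.2).
n = (2.802 × 41 / 24.1)² = 22.72
Round up: n = 23.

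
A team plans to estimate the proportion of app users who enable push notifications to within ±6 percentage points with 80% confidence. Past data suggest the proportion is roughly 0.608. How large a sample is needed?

For a proportion with margin E = 0.06 at 80% confidence, z = 1.282.
n = p̂(1−p̂)(z/E)² = 0.608 × 0.392 × (1.282/0.06)² = 108.81
Round up: n = 109.

109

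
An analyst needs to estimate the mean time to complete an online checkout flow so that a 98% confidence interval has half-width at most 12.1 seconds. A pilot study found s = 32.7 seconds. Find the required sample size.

For a mean, the margin of error is E = z·σ/√n, so n = (zσ/E)².
At 98% confidence, z = 2.326.
n = (2.326 × 32.7 / 12.1)² = 39.51
Round up: n = 40.

40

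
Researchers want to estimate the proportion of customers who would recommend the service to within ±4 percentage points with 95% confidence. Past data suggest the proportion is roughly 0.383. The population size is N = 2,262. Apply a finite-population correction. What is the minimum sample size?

454

For a proportion with margin E = 0.04 at 95% confidence, z = 1.960.
n = p̂(1−p̂)(z/E)² = 0.383 × 0.617 × (1.960/0.04)² = 567.38 — call this n₀.
Finite-population correction with N = 2,262: n = n₀ / (1 + (n₀−1)/N) = 567.38 / 1.25 = 453.90
Round up: n = 454.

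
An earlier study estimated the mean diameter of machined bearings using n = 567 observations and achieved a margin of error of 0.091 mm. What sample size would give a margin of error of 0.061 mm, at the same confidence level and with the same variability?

Margin of error scales as 1/√n, so n₂ = n₁·(E₁/E₂)².
n₂ = 567 × (0.091/0.061)² = 567 × 2.225 = 1261.58
Round up: n₂ = 1262.

n = 1262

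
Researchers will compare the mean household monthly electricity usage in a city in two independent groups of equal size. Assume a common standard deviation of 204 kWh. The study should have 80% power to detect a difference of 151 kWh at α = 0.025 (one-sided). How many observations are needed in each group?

For two equal groups, n per group = 2·((z_α + z_β)·σ/δ)².
z_α = 1.960; z_β = 0.842 (power 80%).
n = 2 × (2.802 × 204 / 151)² = 2 × 14.33 = 28.66
Round up: n = 29 per group.

29 per group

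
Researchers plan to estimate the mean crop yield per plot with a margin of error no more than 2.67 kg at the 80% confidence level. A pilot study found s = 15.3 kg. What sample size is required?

For a mean, the margin of error is E = z·σ/√n, so n = (zσ/E)².
At 80% confidence, z = 1.282.
n = (1.282 × 15.3 / 2.67)² = 53.97
Round up: n = 54.

n = 54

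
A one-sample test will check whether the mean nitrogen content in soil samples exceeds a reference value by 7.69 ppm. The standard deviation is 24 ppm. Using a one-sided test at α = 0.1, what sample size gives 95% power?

For a one-sample z-test, n = ((z_α + z_β)·σ/δ)².
z_α = 1.282 (one-sided α = 0.1); z_β = 1.645 (power 95% → β = 0.05).
n = (2.927 × 24 / 7.69)² = 83.45
Round up: n = 84.

n = 84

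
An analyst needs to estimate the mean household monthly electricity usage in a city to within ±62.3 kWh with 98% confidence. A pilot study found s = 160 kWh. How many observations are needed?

36

For a mean, the margin of error is E = z·σ/√n, so n = (zσ/E)².
At 98% confidence, z = 2.326.
n = (2.326 × 160 / 62.3)² = 35.68
Round up: n = 36.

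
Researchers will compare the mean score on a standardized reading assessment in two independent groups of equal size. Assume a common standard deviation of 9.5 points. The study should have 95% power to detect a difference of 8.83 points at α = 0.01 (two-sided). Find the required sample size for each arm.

For two equal groups, n per group = 2·((z_{α/2} + z_β)·σ/δ)².
z_{α/2} = 2.576; z_β = 1.645 (power 95%).
n = 2 × (4.221 × 9.5 / 8.83)² = 2 × 20.62 = 41.24
Round up: n = 42 per group.

42 per group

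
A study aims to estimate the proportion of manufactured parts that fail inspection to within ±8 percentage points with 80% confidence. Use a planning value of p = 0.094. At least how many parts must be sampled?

For a proportion with margin E = 0.08 at 80% confidence, z = 1.282.
n = p̂(1−p̂)(z/E)² = 0.094 × 0.906 × (1.282/0.08)² = 21.87
Round up: n = 22.

22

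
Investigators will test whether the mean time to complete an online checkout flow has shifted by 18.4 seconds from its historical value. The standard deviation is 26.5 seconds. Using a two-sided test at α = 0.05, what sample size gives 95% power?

27

For a one-sample z-test, n = ((z_{α/2} + z_β)·σ/δ)².
z_{α/2} = 1.960 (two-sided α = 0.05); z_β = 1.645 (power 95% → β = 0.05).
n = (3.605 × 26.5 / 18.4)² = 26.96
Round up: n = 27.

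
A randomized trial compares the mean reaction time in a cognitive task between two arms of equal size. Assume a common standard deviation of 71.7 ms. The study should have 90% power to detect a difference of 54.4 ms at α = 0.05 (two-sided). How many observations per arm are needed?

37 per group

For two equal groups, n per group = 2·((z_{α/2} + z_β)·σ/δ)².
z_{α/2} = 1.960; z_β = 1.282 (power 90%).
n = 2 × (3.242 × 71.7 / 54.4)² = 2 × 18.26 = 36.52
Round up: n = 37 per group.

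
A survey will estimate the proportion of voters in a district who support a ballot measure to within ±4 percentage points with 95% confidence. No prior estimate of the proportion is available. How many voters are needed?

For a proportion with margin E = 0.04 at 95% confidence, z = 1.960.
With no prior estimate, use p = 0.5, which maximizes p(1−p) at 0.25.
n = 0.25 × (z/E)² = 0.25 × (1.960/0.04)² = 600.25
Round up: n = 601.

601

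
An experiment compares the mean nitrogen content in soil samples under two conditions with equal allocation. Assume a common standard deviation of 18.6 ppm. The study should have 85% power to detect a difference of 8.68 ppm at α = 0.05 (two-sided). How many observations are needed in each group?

For two equal groups, n per group = 2·((z_{α/2} + z_β)·σ/δ)².
z_{α/2} = 1.960; z_β = 1.036 (power 85%).
n = 2 × (2.996 × 18.6 / 8.68)² = 2 × 41.22 = 82.44
Round up: n = 83 per group.

83 per group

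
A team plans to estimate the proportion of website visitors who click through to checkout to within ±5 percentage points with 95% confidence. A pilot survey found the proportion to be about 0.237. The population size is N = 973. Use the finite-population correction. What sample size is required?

For a proportion with margin E = 0.05 at 95% confidence, z = 1.960.
n = p̂(1−p̂)(z/E)² = 0.237 × 0.763 × (1.960/0.05)² = 277.87 — call this n₀.
Finite-population correction with N = 973: n = n₀ / (1 + (n₀−1)/N) = 277.87 / 1.285 = 216.24
Round up: n = 217.

217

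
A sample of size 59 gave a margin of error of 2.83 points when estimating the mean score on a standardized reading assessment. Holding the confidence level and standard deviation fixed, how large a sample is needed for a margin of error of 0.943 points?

n = 532

Margin of error scales as 1/√n, so n₂ = n₁·(E₁/E₂)².
n₂ = 59 × (2.83/0.943)² = 59 × 9.006 = 531.35
Round up: n₂ = 532.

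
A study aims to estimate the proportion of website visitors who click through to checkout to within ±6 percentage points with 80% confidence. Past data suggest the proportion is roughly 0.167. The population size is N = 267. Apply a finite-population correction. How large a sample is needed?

For a proportion with margin E = 0.06 at 80% confidence, z = 1.282.
n = p̂(1−p̂)(z/E)² = 0.167 × 0.833 × (1.282/0.06)² = 63.51 — call this n₀.
Finite-population correction with N = 267: n = n₀ / (1 + (n₀−1)/N) = 63.51 / 1.234 = 51.47
Round up: n = 52.

52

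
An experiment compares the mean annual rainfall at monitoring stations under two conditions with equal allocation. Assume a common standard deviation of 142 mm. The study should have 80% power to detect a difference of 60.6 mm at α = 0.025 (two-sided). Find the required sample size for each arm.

105 per group

For two equal groups, n per group = 2·((z_{α/2} + z_β)·σ/δ)².
z_{α/2} = 2.241; z_β = 0.842 (power 80%).
n = 2 × (3.083 × 142 / 60.6)² = 2 × 52.19 = 104.38
Round up: n = 105 per group.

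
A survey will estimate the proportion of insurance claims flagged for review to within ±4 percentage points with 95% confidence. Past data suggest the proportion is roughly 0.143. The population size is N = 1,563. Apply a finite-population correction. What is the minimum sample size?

For a proportion with margin E = 0.04 at 95% confidence, z = 1.960.
n = p̂(1−p̂)(z/E)² = 0.143 × 0.857 × (1.960/0.04)² = 294.24 — call this n₀.
Finite-population correction with N = 1,563: n = n₀ / (1 + (n₀−1)/N) = 294.24 / 1.188 = 247.68
Round up: n = 248.

248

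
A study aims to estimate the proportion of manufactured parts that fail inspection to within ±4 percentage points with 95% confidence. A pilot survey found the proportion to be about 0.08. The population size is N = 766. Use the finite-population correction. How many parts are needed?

For a proportion with margin E = 0.04 at 95% confidence, z = 1.960.
n = p̂(1−p̂)(z/E)² = 0.08 × 0.92 × (1.960/0.04)² = 176.71 — call this n₀.
Finite-population correction with N = 766: n = n₀ / (1 + (n₀−1)/N) = 176.71 / 1.229 = 143.78
Round up: n = 144.

144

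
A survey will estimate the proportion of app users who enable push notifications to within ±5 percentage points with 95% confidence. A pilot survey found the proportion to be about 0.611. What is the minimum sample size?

For a proportion with margin E = 0.05 at 95% confidence, z = 1.960.
n = p̂(1−p̂)(z/E)² = 0.611 × 0.389 × (1.960/0.05)² = 365.23
Round up: n = 366.

366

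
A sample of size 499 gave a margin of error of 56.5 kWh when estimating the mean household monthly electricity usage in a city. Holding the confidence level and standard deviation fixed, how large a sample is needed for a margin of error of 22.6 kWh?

n = 3119

Margin of error scales as 1/√n, so n₂ = n₁·(E₁/E₂)².
n₂ = 499 × (56.5/22.6)² = 499 × 6.25 = 3118.75
Round up: n₂ = 3119.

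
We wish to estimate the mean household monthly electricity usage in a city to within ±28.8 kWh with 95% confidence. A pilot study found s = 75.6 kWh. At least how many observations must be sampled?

For a mean, the margin of error is E = z·σ/√n, so n = (zσ/E)².
At 95% confidence, z = 1.960.
n = (1.960 × 75.6 / 28.8)² = 26.47
Round up: n = 27.

27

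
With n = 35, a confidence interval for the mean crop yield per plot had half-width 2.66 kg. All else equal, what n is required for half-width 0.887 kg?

Margin of error scales as 1/√n, so n₂ = n₁·(E₁/E₂)².
n₂ = 35 × (2.66/0.887)² = 35 × 8.993 = 314.75
Round up: n₂ = 315.

n = 315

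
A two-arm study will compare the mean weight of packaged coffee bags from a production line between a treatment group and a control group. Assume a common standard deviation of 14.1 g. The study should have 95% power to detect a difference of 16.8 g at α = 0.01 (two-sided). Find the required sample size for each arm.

For two equal groups, n per group = 2·((z_{α/2} + z_β)·σ/δ)².
z_{α/2} = 2.576; z_β = 1.645 (power 95%).
n = 2 × (4.221 × 14.1 / 16.8)² = 2 × 12.55 = 25.10
Round up: n = 26 per group.

26 per group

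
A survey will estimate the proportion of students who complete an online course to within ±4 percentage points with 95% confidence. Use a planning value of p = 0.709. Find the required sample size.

496

For a proportion with margin E = 0.04 at 95% confidence, z = 1.960.
n = p̂(1−p̂)(z/E)² = 0.709 × 0.291 × (1.960/0.04)² = 495.37
Round up: n = 496.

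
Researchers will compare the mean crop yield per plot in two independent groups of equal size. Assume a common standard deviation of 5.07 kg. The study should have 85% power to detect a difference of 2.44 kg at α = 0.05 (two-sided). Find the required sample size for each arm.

78 per group

For two equal groups, n per group = 2·((z_{α/2} + z_β)·σ/δ)².
z_{α/2} = 1.960; z_β = 1.036 (power 85%).
n = 2 × (2.996 × 5.07 / 2.44)² = 2 × 38.75 = 77.50
Round up: n = 78 per group.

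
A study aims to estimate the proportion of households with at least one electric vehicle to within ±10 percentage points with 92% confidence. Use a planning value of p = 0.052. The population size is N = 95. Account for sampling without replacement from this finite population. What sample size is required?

For a proportion with margin E = 0.1 at 92% confidence, z = 1.751.
n = p̂(1−p̂)(z/E)² = 0.052 × 0.948 × (1.751/0.1)² = 15.11 — call this n₀.
Finite-population correction with N = 95: n = n₀ / (1 + (n₀−1)/N) = 15.11 / 1.149 = 13.15
Round up: n = 14.

14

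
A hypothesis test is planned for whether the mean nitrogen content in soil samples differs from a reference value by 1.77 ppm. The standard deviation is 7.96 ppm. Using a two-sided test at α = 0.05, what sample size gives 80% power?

159

For a one-sample z-test, n = ((z_{α/2} + z_β)·σ/δ)².
z_{α/2} = 1.960 (two-sided α = 0.05); z_β = 0.842 (power 80% → β = 0.2).
n = (2.802 × 7.96 / 1.77)² = 158.79
Round up: n = 159.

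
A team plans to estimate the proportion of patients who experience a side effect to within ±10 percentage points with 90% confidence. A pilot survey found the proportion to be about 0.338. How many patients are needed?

n = 61

For a proportion with margin E = 0.1 at 90% confidence, z = 1.645.
n = p̂(1−p̂)(z/E)² = 0.338 × 0.662 × (1.645/0.1)² = 60.55
Round up: n = 61.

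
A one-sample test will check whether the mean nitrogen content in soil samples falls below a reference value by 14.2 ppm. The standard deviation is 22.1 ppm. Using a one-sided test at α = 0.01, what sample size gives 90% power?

For a one-sample z-test, n = ((z_α + z_β)·σ/δ)².
z_α = 2.326 (one-sided α = 0.01); z_β = 1.282 (power 90% → β = 0.1).
n = (3.608 × 22.1 / 14.2)² = 31.53
Round up: n = 32.

n = 32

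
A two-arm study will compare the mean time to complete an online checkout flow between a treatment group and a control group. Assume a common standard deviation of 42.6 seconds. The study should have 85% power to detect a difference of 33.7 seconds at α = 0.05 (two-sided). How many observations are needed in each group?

29 per group

For two equal groups, n per group = 2·((z_{α/2} + z_β)·σ/δ)².
z_{α/2} = 1.960; z_β = 1.036 (power 85%).
n = 2 × (2.996 × 42.6 / 33.7)² = 2 × 14.34 = 28.68
Round up: n = 29 per group.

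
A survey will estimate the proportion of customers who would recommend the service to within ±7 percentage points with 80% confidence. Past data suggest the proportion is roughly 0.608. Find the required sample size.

80

For a proportion with margin E = 0.07 at 80% confidence, z = 1.282.
n = p̂(1−p̂)(z/E)² = 0.608 × 0.392 × (1.282/0.07)² = 79.94
Round up: n = 80.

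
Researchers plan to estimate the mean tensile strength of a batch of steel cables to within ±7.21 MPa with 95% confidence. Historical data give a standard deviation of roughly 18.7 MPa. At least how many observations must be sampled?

26

For a mean, the margin of error is E = z·σ/√n, so n = (zσ/E)².
At 95% confidence, z = 1.960.
n = (1.960 × 18.7 / 7.21)² = 25.84
Round up: n = 26.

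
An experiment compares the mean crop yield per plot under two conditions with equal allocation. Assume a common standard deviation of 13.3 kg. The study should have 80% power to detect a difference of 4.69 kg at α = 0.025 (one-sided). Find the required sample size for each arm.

For two equal groups, n per group = 2·((z_α + z_β)·σ/δ)².
z_α = 1.960; z_β = 0.842 (power 80%).
n = 2 × (2.802 × 13.3 / 4.69)² = 2 × 63.14 = 126.28
Round up: n = 127 per group.

127 per group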